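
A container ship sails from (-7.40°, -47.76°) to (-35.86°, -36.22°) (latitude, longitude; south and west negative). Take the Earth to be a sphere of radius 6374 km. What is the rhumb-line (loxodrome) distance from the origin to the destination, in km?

3378 km

Δψ = ln[tan(π/4+φ₂/2)/tan(π/4+φ₁/2)] = -0.5417;  Δφ = -0.4967 rad,  Δλ = +0.2014 rad
q = Δφ/Δψ = 0.9169
d = R·√(Δφ² + q²Δλ²) = 6374·0.52994 = 3378 km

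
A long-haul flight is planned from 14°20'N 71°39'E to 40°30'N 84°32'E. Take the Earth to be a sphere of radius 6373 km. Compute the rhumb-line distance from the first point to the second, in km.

Δψ = ln[tan(π/4+φ₂/2)/tan(π/4+φ₁/2)] = +0.5215;  Δφ = +0.4567 rad,  Δλ = +0.2249 rad
q = Δφ/Δψ = 0.8757
d = R·√(Δφ² + q²Δλ²) = 6373·0.49733 = 3170 km

3170 km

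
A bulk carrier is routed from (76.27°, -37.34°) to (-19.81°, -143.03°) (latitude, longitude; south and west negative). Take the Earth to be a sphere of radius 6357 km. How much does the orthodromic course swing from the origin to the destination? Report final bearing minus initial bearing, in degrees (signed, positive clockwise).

Initial bearing θ₁ = atan2(sin Δλ cos φ₂, cos φ₁ sin φ₂ − sin φ₁ cos φ₂ cos Δλ) = 280.43°
Final bearing θ₂ = (initial bearing from the destination back to the start) + 180° = 194.37°
Δθ = θ₂ − θ₁ = -86.1°

-86.1°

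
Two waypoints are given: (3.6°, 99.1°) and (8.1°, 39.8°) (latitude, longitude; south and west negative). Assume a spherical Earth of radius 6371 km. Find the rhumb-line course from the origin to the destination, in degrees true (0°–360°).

Meridional parts: M(φ₁)=+0.0629, M(φ₂)=+0.1418 → ΔM = +0.0790;  Δλ = -1.0350 rad
tan C = Δλ / ΔM = -13.1057 → C = 274.36°

274.4°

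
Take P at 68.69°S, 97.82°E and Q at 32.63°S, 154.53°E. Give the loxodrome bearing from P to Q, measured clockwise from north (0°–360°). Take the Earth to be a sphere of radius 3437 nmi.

Δψ = ln[tan(π/4+φ₂/2)/tan(π/4+φ₁/2)] = +1.0675
Δλ = +0.9898 rad (taken the short way round)
course = atan2(Δλ, Δψ) = 42.84°

42.8°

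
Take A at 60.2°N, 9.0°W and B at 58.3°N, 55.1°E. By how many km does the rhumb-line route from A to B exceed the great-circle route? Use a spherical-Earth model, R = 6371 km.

Great circle: cos σ = sin φ₁ sin φ₂ + cos φ₁ cos φ₂ cos Δλ,  σ = 0.5503 rad → d_gc = 3505.9 km
Rhumb line: Δψ = -0.0649, q = Δφ/Δψ = 0.5111, d_rh = R√(Δφ²+q²Δλ²) = 3649.3 km
Excess = 3649.3 − 3505.9 = 143.4 ≈ 143 km

143 km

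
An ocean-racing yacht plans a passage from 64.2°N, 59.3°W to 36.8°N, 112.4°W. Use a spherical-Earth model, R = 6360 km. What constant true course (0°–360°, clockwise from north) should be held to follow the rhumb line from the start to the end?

229.8°

Meridional parts: M(φ₁)=+1.4739, M(φ₂)=+0.6916 → ΔM = -0.7823;  Δλ = -0.9268 rad
tan C = Δλ / ΔM = +1.1847 → C = 229.83°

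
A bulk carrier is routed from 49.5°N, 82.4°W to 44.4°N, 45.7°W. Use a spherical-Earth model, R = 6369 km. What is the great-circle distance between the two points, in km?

2813 km

cos σ = sin φ₁ sin φ₂ + cos φ₁ cos φ₂ cos Δλ
      = sin(49.50°)sin(44.40°) + cos(49.50°)cos(44.40°)cos(36.70°) = 0.9041
σ = 25.303° → d = Rσ = 6369·0.44162 = 2813 km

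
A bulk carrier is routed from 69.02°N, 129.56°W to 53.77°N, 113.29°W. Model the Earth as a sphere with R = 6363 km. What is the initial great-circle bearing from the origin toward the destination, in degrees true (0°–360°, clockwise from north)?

145.5°

N = sin Δλ·cos φ₂ = +0.1656;  D = cos φ₁ sin φ₂ − sin φ₁ cos φ₂ cos Δλ = -0.2409
initial course = atan2(N, D) = 145.50°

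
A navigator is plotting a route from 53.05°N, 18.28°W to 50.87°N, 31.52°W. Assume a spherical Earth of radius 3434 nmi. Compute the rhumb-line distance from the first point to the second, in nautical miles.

Δψ = ln[tan(π/4+φ₂/2)/tan(π/4+φ₁/2)] = -0.0618;  Δφ = -0.0380 rad,  Δλ = -0.2311 rad
q = Δφ/Δψ = 0.6161
d = R·√(Δφ² + q²Δλ²) = 3434·0.14736 = 506 nmi

506 nmi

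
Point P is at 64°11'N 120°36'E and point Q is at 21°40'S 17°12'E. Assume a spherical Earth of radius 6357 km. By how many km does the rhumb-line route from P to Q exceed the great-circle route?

Great circle: cos σ = sin φ₁ sin φ₂ + cos φ₁ cos φ₂ cos Δλ,  σ = 2.0110 rad → d_gc = 12784.1 km
Rhumb line: Δψ = -1.8607, q = Δφ/Δψ = 0.8053, d_rh = R√(Δφ²+q²Δλ²) = 13269.2 km
Excess = 13269.2 − 12784.1 = 485.1 ≈ 485 km

485 km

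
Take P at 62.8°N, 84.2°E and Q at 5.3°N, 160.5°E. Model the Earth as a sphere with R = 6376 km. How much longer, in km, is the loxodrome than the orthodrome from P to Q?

Great circle: cos σ = sin φ₁ sin φ₂ + cos φ₁ cos φ₂ cos Δλ,  σ = 1.3797 rad → d_gc = 8796.9 km
Rhumb line: Δψ = -1.3265, q = Δφ/Δψ = 0.7566, d_rh = R√(Δφ²+q²Δλ²) = 9066.9 km
Excess = 9066.9 − 8796.9 = 270.0 ≈ 270 km

270 km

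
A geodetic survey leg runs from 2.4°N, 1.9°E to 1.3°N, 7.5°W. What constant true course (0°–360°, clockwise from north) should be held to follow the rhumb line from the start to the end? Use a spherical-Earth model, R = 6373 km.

263.3°

Meridional parts: M(φ₁)=+0.0419, M(φ₂)=+0.0227 → ΔM = -0.0192;  Δλ = -0.1641 rad
tan C = Δλ / ΔM = +8.5409 → C = 263.32°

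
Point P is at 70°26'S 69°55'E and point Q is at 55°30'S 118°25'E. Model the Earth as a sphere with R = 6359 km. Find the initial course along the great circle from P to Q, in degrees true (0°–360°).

θ = atan2( sin Δλ·cos φ₂ ,  cos φ₁ sin φ₂ − sin φ₁ cos φ₂ cos Δλ )
  = atan2(+0.4242, +0.0776) = 79.63°

79.6°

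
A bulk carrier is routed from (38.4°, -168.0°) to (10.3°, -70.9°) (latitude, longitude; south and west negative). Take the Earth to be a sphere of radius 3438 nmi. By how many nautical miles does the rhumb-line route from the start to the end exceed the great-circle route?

151 nmi

Great circle: cos σ = sin φ₁ sin φ₂ + cos φ₁ cos φ₂ cos Δλ,  σ = 1.5550 rad → d_gc = 5346.2 nmi
Rhumb line: Δψ = -0.5461, q = Δφ/Δψ = 0.8980, d_rh = R√(Δφ²+q²Δλ²) = 5497.3 nmi
Excess = 5497.3 − 5346.2 = 151.1 ≈ 151 nmi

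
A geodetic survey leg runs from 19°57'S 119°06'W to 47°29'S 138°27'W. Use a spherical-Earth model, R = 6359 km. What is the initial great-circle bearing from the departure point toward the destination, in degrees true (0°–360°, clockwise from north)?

205.2°

θ = atan2( sin Δλ·cos φ₂ ,  cos φ₁ sin φ₂ − sin φ₁ cos φ₂ cos Δλ )
  = atan2(-0.2239, -0.4753) = 205.23°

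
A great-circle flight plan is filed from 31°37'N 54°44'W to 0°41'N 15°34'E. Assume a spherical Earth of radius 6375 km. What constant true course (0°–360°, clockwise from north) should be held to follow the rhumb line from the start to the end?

Δψ = ln[tan(π/4+φ₂/2)/tan(π/4+φ₁/2)] = -0.5702
Δλ = +1.2270 rad (taken the short way round)
course = atan2(Δλ, Δψ) = 114.93°

114.9°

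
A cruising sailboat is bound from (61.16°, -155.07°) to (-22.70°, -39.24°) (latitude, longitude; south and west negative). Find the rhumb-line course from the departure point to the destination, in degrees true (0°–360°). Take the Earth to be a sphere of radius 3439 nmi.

Δψ = ln[tan(π/4+φ₂/2)/tan(π/4+φ₁/2)] = -1.7652
Δλ = +2.0216 rad (taken the short way round)
course = atan2(Δλ, Δψ) = 131.13°

131.1°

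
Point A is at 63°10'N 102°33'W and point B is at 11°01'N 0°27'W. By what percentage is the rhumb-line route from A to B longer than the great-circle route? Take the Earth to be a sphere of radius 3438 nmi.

Great circle: σ = 1.4931 rad → d_gc = Rσ = 5133.2 nmi
Rhumb: Δφ = -0.9102, Δλ = +1.7820, Δψ = -1.2397, q = Δφ/Δψ = 0.7342 → d_rh = R√(Δφ²+q²Δλ²) = 5479.3 nmi
Excess = (5479.3 − 5133.2) / 5133.2 = 346.1 / 5133.2 = 6.74% ≈ 6.7%

6.7%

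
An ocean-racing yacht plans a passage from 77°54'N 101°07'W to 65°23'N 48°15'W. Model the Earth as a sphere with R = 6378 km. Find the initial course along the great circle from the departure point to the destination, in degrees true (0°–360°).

N = sin Δλ·cos φ₂ = +0.3321;  D = cos φ₁ sin φ₂ − sin φ₁ cos φ₂ cos Δλ = -0.0553
initial course = atan2(N, D) = 99.45°

99.5°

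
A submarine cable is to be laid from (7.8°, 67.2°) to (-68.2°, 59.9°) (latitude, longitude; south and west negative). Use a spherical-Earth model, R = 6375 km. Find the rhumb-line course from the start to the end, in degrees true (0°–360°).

Meridional parts: M(φ₁)=+0.1366, M(φ₂)=-1.6473 → ΔM = -1.7839;  Δλ = -0.1274 rad
tan C = Δλ / ΔM = +0.0714 → C = 184.09°

184.1°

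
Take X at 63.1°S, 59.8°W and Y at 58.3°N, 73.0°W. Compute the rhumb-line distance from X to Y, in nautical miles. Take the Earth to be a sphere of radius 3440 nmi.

7315 nmi

Δψ = ln[tan(π/4+φ₂/2)/tan(π/4+φ₁/2)] = +2.6897;  Δφ = +2.1188 rad,  Δλ = -0.2304 rad
q = Δφ/Δψ = 0.7878
d = R·√(Δφ² + q²Δλ²) = 3440·2.12659 = 7315 nmi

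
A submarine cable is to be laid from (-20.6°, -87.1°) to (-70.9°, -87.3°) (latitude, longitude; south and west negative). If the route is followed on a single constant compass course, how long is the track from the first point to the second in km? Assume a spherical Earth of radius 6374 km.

5596 km

Rhumb course C = atan2(Δλ, Δψ) with Δψ = ln[tan(π/4+φ₂/2)/tan(π/4+φ₁/2)] = -1.4148, Δλ = -0.0035 → C = 180.14°
d = R·|Δφ| / |cos C| = 6374·0.87790 / 1.00000 = 5596 km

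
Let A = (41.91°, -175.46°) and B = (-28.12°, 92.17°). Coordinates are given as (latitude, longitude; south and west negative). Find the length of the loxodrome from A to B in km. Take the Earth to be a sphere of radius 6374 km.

12304 km

Δψ = ln[tan(π/4+φ₂/2)/tan(π/4+φ₁/2)] = -1.3188;  Δφ = -1.2223 rad,  Δλ = -1.6122 rad
q = Δφ/Δψ = 0.9268
d = R·√(Δφ² + q²Δλ²) = 6374·1.93036 = 12304 km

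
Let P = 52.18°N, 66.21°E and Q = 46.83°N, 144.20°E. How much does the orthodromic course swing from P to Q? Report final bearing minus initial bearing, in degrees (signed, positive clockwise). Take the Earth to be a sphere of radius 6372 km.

+63.3°

At departure: θ₁ = atan2(sin Δλ cos φ₂, cos φ₁ sin φ₂ − sin φ₁ cos φ₂ cos Δλ) = 63.42°
At arrival: θ₂ = atan2(sin Δλ cos φ₁, −cos φ₂ sin φ₁ + sin φ₂ cos φ₁ cos Δλ) = 126.72°
Δθ = θ₂ − θ₁ = +63.3°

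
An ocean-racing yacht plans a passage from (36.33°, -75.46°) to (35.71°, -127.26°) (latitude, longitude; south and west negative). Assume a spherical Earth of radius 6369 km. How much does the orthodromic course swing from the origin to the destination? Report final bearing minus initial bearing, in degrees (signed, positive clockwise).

-31.9°

At departure: θ₁ = atan2(sin Δλ cos φ₂, cos φ₁ sin φ₂ − sin φ₁ cos φ₂ cos Δλ) = 285.15°
At arrival: θ₂ = atan2(sin Δλ cos φ₁, −cos φ₂ sin φ₁ + sin φ₂ cos φ₁ cos Δλ) = 253.27°
Δθ = θ₂ − θ₁ = -31.9°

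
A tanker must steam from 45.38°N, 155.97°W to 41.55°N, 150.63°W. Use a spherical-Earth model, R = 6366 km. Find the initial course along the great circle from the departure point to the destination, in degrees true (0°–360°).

θ = atan2( sin Δλ·cos φ₂ ,  cos φ₁ sin φ₂ − sin φ₁ cos φ₂ cos Δλ )
  = atan2(+0.0696, -0.0645) = 132.80°

132.8°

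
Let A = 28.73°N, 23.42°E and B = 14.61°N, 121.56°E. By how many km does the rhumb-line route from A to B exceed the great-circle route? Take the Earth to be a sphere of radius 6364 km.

Great circle: cos σ = sin φ₁ sin φ₂ + cos φ₁ cos φ₂ cos Δλ,  σ = 1.5697 rad → d_gc = 9989.5 km
Rhumb line: Δψ = -0.2661, q = Δφ/Δψ = 0.9262, d_rh = R√(Δφ²+q²Δλ²) = 10217.6 km
Excess = 10217.6 − 9989.5 = 228.1 ≈ 228 km

228 km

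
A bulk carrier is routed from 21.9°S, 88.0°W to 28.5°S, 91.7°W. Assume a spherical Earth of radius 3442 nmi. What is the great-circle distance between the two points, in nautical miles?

444 nmi

cos σ = sin φ₁ sin φ₂ + cos φ₁ cos φ₂ cos Δλ
      = sin(-21.90°)sin(-28.50°) + cos(-21.90°)cos(-28.50°)cos(-3.70°) = 0.9917
σ = 7.399° → d = Rσ = 3442·0.12914 = 444 nmi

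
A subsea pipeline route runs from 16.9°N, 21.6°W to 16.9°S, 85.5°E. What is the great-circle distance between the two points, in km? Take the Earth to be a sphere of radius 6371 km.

12311 km

Haversine: a = sin²(Δφ/2)+cos φ₁ cos φ₂ sin²(Δλ/2) = 0.67685;  σ = 2·atan2(√a,√(1−a))
σ = 110.714° → d = Rσ = 6371·1.93232 = 12311 km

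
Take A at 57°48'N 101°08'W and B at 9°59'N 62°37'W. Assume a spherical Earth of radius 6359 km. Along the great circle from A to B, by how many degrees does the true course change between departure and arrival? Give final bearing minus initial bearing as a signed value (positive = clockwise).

At departure: θ₁ = atan2(sin Δλ cos φ₂, cos φ₁ sin φ₂ − sin φ₁ cos φ₂ cos Δλ) = 132.38°
At arrival: θ₂ = atan2(sin Δλ cos φ₁, −cos φ₂ sin φ₁ + sin φ₂ cos φ₁ cos Δλ) = 156.44°
Δθ = θ₂ − θ₁ = +24.1°

+24.1°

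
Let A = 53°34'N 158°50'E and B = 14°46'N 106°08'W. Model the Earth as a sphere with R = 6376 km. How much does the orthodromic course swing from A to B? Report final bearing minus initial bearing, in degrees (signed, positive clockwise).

+66.1°

At departure: θ₁ = atan2(sin Δλ cos φ₂, cos φ₁ sin φ₂ − sin φ₁ cos φ₂ cos Δλ) = 77.16°
At arrival: θ₂ = atan2(sin Δλ cos φ₁, −cos φ₂ sin φ₁ + sin φ₂ cos φ₁ cos Δλ) = 143.22°
Δθ = θ₂ − θ₁ = +66.1°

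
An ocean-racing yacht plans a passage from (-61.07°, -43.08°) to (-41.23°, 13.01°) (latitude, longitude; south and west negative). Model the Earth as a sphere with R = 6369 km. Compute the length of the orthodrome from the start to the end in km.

cos σ = sin φ₁ sin φ₂ + cos φ₁ cos φ₂ cos Δλ
      = sin(-61.07°)sin(-41.23°) + cos(-61.07°)cos(-41.23°)cos(56.09°) = 0.7798
σ = 38.758° → d = Rσ = 6369·0.67645 = 4308 km

4308 km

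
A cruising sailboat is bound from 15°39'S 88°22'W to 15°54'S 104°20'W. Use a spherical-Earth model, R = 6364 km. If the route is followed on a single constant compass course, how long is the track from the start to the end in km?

1707 km

Δψ = ln[tan(π/4+φ₂/2)/tan(π/4+φ₁/2)] = -0.0045;  Δφ = -0.0044 rad,  Δλ = -0.2787 rad
q = Δφ/Δψ = 0.9623
d = R·√(Δφ² + q²Δλ²) = 6364·0.26821 = 1707 km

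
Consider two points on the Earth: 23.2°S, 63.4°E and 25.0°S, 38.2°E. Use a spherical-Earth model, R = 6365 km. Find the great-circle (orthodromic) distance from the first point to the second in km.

Haversine: a = sin²(Δφ/2)+cos φ₁ cos φ₂ sin²(Δλ/2) = 0.03989;  σ = 2·atan2(√a,√(1−a))
σ = 23.041° → d = Rσ = 6365·0.40214 = 2560 km

2560 km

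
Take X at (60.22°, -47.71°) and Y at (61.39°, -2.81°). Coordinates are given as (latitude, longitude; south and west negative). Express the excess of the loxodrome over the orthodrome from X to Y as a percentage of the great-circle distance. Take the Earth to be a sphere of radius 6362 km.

2.0%

Great circle: σ = 0.3752 rad → d_gc = Rσ = 2387.2 km
Rhumb: Δφ = +0.0204, Δλ = +0.7837, Δψ = +0.0419, q = Δφ/Δψ = 0.4877 → d_rh = R√(Δφ²+q²Δλ²) = 2435.0 km
Excess = (2435.0 − 2387.2) / 2387.2 = 47.8 / 2387.2 = 2.00% ≈ 2.0%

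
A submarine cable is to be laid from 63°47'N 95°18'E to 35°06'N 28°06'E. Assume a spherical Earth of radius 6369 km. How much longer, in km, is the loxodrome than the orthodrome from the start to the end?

Great circle: cos σ = sin φ₁ sin φ₂ + cos φ₁ cos φ₂ cos Δλ,  σ = 0.8554 rad → d_gc = 5448.1 km
Rhumb line: Δψ = -0.8023, q = Δφ/Δψ = 0.6239, d_rh = R√(Δφ²+q²Δλ²) = 5647.1 km
Excess = 5647.1 − 5448.1 = 199.0 ≈ 199 km

199 km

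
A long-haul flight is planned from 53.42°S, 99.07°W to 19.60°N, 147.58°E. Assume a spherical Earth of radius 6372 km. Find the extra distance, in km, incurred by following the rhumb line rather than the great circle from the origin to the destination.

Great circle: cos σ = sin φ₁ sin φ₂ + cos φ₁ cos φ₂ cos Δλ,  σ = 2.0851 rad → d_gc = 13286.0 km
Rhumb line: Δψ = +1.4560, q = Δφ/Δψ = 0.8753, d_rh = R√(Δφ²+q²Δλ²) = 13700.0 km
Excess = 13700.0 − 13286.0 = 414.0 ≈ 414 km

414 km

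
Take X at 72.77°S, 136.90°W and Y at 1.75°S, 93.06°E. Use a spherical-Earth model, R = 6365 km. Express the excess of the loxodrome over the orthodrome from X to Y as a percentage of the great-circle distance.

Great circle: σ = 1.7328 rad → d_gc = Rσ = 11029.3 km
Rhumb: Δφ = +1.2395, Δλ = -2.2696, Δψ = +1.8566, q = Δφ/Δψ = 0.6676 → d_rh = R√(Δφ²+q²Δλ²) = 12460.7 km
Excess = (12460.7 − 11029.3) / 11029.3 = 1431.4 / 11029.3 = 12.98% ≈ 13.0%

13.0%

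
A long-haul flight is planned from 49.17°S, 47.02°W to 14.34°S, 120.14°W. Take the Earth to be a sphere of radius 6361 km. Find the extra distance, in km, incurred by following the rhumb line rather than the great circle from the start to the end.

173 km

Great circle: cos σ = sin φ₁ sin φ₂ + cos φ₁ cos φ₂ cos Δλ,  σ = 1.1903 rad → d_gc = 7571.8 km
Rhumb line: Δψ = +0.7354, q = Δφ/Δψ = 0.8266, d_rh = R√(Δφ²+q²Δλ²) = 7744.7 km
Excess = 7744.7 − 7571.8 = 172.9 ≈ 173 km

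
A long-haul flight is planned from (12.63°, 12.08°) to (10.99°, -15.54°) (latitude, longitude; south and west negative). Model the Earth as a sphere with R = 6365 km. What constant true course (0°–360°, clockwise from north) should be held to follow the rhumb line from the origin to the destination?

266.5°

Meridional parts: M(φ₁)=+0.2222, M(φ₂)=+0.1930 → ΔM = -0.0292;  Δλ = -0.4821 rad
tan C = Δλ / ΔM = +16.4843 → C = 266.53°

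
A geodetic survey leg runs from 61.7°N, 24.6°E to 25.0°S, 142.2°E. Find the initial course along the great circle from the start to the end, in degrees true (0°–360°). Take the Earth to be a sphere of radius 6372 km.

78.1°

θ = atan2( sin Δλ·cos φ₂ ,  cos φ₁ sin φ₂ − sin φ₁ cos φ₂ cos Δλ )
  = atan2(+0.8032, +0.1693) = 78.09°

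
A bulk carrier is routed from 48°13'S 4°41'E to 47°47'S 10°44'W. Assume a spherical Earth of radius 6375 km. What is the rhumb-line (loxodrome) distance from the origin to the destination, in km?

1149 km

Δψ = ln[tan(π/4+φ₂/2)/tan(π/4+φ₁/2)] = +0.0113;  Δφ = +0.0076 rad,  Δλ = -0.2691 rad
q = Δφ/Δψ = 0.6691
d = R·√(Δφ² + q²Δλ²) = 6375·0.18020 = 1149 km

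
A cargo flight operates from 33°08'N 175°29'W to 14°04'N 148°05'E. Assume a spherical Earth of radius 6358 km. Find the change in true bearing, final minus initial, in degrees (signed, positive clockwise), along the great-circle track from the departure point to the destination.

Initial bearing θ₁ = atan2(sin Δλ cos φ₂, cos φ₁ sin φ₂ − sin φ₁ cos φ₂ cos Δλ) = 248.84°
Final bearing θ₂ = (initial bearing from the destination back to the start) + 180° = 233.62°
Δθ = θ₂ − θ₁ = -15.2°

-15.2°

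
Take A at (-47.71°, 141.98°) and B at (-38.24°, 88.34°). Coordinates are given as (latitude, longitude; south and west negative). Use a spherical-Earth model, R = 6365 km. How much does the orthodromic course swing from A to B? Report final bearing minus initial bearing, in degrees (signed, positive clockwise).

Initial bearing θ₁ = atan2(sin Δλ cos φ₂, cos φ₁ sin φ₂ − sin φ₁ cos φ₂ cos Δλ) = 263.50°
Final bearing θ₂ = (initial bearing from the destination back to the start) + 180° = 301.66°
Δθ = θ₂ − θ₁ = +38.2°

+38.2°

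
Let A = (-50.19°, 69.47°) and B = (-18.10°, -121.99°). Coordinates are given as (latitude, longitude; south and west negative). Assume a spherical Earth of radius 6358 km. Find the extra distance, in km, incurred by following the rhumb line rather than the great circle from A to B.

Great circle: cos σ = sin φ₁ sin φ₂ + cos φ₁ cos φ₂ cos Δλ,  σ = 1.9367 rad → d_gc = 12313.4 km
Rhumb line: Δψ = +0.6946, q = Δφ/Δψ = 0.8064, d_rh = R√(Δφ²+q²Δλ²) = 15496.0 km
Excess = 15496.0 − 12313.4 = 3182.6 ≈ 3183 km

3183 km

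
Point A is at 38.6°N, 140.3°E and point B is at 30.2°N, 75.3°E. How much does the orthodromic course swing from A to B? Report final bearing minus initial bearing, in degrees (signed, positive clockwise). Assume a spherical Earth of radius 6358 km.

At departure: θ₁ = atan2(sin Δλ cos φ₂, cos φ₁ sin φ₂ − sin φ₁ cos φ₂ cos Δλ) = 281.91°
At arrival: θ₂ = atan2(sin Δλ cos φ₁, −cos φ₂ sin φ₁ + sin φ₂ cos φ₁ cos Δλ) = 242.22°
Δθ = θ₂ − θ₁ = -39.7°

-39.7°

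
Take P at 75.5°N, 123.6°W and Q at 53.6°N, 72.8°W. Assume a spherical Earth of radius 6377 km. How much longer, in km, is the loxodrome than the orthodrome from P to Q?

Great circle: cos σ = sin φ₁ sin φ₂ + cos φ₁ cos φ₂ cos Δλ,  σ = 0.5091 rad → d_gc = 3246.8 km
Rhumb line: Δψ = -0.9495, q = Δφ/Δψ = 0.4026, d_rh = R√(Δφ²+q²Δλ²) = 3334.9 km
Excess = 3334.9 − 3246.8 = 88.1 ≈ 88 km

88 km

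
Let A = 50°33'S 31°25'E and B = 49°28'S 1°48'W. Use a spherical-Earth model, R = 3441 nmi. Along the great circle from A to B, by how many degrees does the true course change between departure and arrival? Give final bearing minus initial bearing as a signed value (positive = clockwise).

+25.7°

Initial bearing θ₁ = atan2(sin Δλ cos φ₂, cos φ₁ sin φ₂ − sin φ₁ cos φ₂ cos Δλ) = 259.95°
Final bearing θ₂ = (initial bearing from the destination back to the start) + 180° = 285.70°
Δθ = θ₂ − θ₁ = +25.7°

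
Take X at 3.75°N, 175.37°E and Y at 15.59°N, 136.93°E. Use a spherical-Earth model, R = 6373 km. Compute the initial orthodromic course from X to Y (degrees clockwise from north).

θ = atan2( sin Δλ·cos φ₂ ,  cos φ₁ sin φ₂ − sin φ₁ cos φ₂ cos Δλ )
  = atan2(-0.5988, +0.2188) = 290.07°

290.1°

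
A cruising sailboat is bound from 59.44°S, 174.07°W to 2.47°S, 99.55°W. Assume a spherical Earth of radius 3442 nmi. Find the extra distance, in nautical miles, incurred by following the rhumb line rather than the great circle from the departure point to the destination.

121 nmi

Great circle: cos σ = sin φ₁ sin φ₂ + cos φ₁ cos φ₂ cos Δλ,  σ = 1.3972 rad → d_gc = 4809.3 nmi
Rhumb line: Δψ = +1.2545, q = Δφ/Δψ = 0.7926, d_rh = R√(Δφ²+q²Δλ²) = 4929.9 nmi
Excess = 4929.9 − 4809.3 = 120.6 ≈ 121 nmi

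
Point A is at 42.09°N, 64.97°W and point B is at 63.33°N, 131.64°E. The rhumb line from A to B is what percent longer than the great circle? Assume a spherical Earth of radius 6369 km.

33.9%

Great circle: σ = 1.2872 rad → d_gc = Rσ = 8198.3 km
Rhumb: Δφ = +0.3707, Δλ = -2.8517, Δψ = +0.6283, q = Δφ/Δψ = 0.5901 → d_rh = R√(Δφ²+q²Δλ²) = 10973.8 km
Excess = (10973.8 − 8198.3) / 8198.3 = 2775.5 / 8198.3 = 33.855% ≈ 33.9%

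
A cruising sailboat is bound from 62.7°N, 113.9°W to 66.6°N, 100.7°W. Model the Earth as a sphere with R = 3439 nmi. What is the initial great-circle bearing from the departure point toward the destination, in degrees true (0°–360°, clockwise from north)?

θ = atan2( sin Δλ·cos φ₂ ,  cos φ₁ sin φ₂ − sin φ₁ cos φ₂ cos Δλ )
  = atan2(+0.0907, +0.0773) = 49.54°

49.5°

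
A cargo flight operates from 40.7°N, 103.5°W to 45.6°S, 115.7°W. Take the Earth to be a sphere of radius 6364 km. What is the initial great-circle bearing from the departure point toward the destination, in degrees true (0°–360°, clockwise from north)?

θ = atan2( sin Δλ·cos φ₂ ,  cos φ₁ sin φ₂ − sin φ₁ cos φ₂ cos Δλ )
  = atan2(-0.1479, -0.9876) = 188.51°

188.5°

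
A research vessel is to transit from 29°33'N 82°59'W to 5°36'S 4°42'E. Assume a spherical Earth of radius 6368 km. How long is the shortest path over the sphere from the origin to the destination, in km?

10086 km

cos σ = sin φ₁ sin φ₂ + cos φ₁ cos φ₂ cos Δλ
      = sin(29.55°)sin(-5.60°) + cos(29.55°)cos(-5.60°)cos(87.68°) = -0.0131
σ = 90.752° → d = Rσ = 6368·1.58393 = 10086 km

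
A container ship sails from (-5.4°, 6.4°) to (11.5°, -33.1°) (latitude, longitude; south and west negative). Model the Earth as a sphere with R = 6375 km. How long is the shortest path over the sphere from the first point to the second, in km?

4759 km

cos σ = sin φ₁ sin φ₂ + cos φ₁ cos φ₂ cos Δλ
      = sin(-5.40°)sin(11.50°) + cos(-5.40°)cos(11.50°)cos(-39.50°) = 0.7340
σ = 42.776° → d = Rσ = 6375·0.74658 = 4759 km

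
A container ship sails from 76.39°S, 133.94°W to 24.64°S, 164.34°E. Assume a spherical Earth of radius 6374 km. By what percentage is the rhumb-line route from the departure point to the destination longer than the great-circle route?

3.2%

Great circle: σ = 1.0396 rad → d_gc = Rσ = 6626.6 km
Rhumb: Δφ = +0.9032, Δλ = -1.0772, Δψ = +1.6819, q = Δφ/Δψ = 0.5370 → d_rh = R√(Δφ²+q²Δλ²) = 6836.6 km
Excess = (6836.6 − 6626.6) / 6626.6 = 210.0 / 6626.6 = 3.17% ≈ 3.2%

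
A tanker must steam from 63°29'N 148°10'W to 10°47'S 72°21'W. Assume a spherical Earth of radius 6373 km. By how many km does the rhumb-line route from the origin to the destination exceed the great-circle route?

235 km

Great circle: cos σ = sin φ₁ sin φ₂ + cos φ₁ cos φ₂ cos Δλ,  σ = 1.6308 rad → d_gc = 10392.99 km
Rhumb line: Δψ = -1.6349, q = Δφ/Δψ = 0.7929, d_rh = R√(Δφ²+q²Δλ²) = 10627.51 km
Excess = 10627.51 − 10392.99 = 234.52 ≈ 235 km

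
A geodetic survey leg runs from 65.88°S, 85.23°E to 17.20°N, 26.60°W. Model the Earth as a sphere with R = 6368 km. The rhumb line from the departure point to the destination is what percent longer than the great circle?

Great circle: σ = 1.9988 rad → d_gc = Rσ = 12728.3 km
Rhumb: Δφ = +1.4500, Δλ = -1.9518, Δψ = +1.8482, q = Δφ/Δψ = 0.7845 → d_rh = R√(Δφ²+q²Δλ²) = 13429.4 km
Excess = (13429.4 − 12728.3) / 12728.3 = 701.1 / 12728.3 = 5.51% ≈ 5.5%

5.5%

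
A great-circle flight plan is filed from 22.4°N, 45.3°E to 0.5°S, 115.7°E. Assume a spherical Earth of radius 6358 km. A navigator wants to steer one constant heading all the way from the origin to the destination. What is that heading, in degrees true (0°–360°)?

Meridional parts: M(φ₁)=+0.4013, M(φ₂)=-0.0087 → ΔM = -0.4100;  Δλ = +1.2287 rad
tan C = Δλ / ΔM = -2.9966 → C = 108.45°

108.5°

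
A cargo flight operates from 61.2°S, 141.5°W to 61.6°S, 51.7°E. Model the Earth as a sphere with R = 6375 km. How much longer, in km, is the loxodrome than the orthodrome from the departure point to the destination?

Great circle: cos σ = sin φ₁ sin φ₂ + cos φ₁ cos φ₂ cos Δλ,  σ = 0.9911 rad → d_gc = 6318.3 km
Rhumb line: Δψ = -0.0146, q = Δφ/Δψ = 0.4787, d_rh = R√(Δφ²+q²Δλ²) = 8884.0 km
Excess = 8884.0 − 6318.3 = 2565.7 ≈ 2566 km

2566 km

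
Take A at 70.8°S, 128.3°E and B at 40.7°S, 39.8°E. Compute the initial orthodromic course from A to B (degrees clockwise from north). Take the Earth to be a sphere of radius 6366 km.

N = sin Δλ·cos φ₂ = -0.7579;  D = cos φ₁ sin φ₂ − sin φ₁ cos φ₂ cos Δλ = -0.1957
initial course = atan2(N, D) = 255.52°

255.5°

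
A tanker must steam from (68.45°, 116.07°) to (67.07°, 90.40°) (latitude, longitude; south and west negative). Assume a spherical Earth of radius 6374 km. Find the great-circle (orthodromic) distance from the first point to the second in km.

1084 km

Haversine: a = sin²(Δφ/2)+cos φ₁ cos φ₂ sin²(Δλ/2) = 0.00721;  σ = 2·atan2(√a,√(1−a))
σ = 9.740° → d = Rσ = 6374·0.16999 = 1084 km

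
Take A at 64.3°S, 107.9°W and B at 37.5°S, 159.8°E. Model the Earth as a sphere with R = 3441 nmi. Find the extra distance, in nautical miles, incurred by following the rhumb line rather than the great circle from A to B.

265 nmi

Great circle: cos σ = sin φ₁ sin φ₂ + cos φ₁ cos φ₂ cos Δλ,  σ = 1.0066 rad → d_gc = 3463.7 nmi
Rhumb line: Δψ = +0.7710, q = Δφ/Δψ = 0.6067, d_rh = R√(Δφ²+q²Δλ²) = 3728.4 nmi
Excess = 3728.4 − 3463.7 = 264.7 ≈ 265 nmi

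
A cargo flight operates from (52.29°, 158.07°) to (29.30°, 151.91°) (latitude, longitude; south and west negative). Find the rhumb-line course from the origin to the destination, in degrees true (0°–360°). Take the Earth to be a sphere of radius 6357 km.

191.3°

Meridional parts: M(φ₁)=+1.0744, M(φ₂)=+0.5352 → ΔM = -0.5392;  Δλ = -0.1075 rad
tan C = Δλ / ΔM = +0.1994 → C = 191.28°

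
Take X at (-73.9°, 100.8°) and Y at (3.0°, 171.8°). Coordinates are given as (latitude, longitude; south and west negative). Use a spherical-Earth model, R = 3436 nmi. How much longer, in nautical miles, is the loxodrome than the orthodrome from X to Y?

Great circle: cos σ = sin φ₁ sin φ₂ + cos φ₁ cos φ₂ cos Δλ,  σ = 1.5309 rad → d_gc = 5260.2 nmi
Rhumb line: Δψ = +2.0083, q = Δφ/Δψ = 0.6683, d_rh = R√(Δφ²+q²Δλ²) = 5418.9 nmi
Excess = 5418.9 − 5260.2 = 158.7 ≈ 159 nmi

159 nmi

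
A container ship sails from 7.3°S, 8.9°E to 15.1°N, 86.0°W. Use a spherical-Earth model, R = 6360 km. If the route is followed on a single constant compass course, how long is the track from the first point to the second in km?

10734 km

Δψ = ln[tan(π/4+φ₂/2)/tan(π/4+φ₁/2)] = +0.3944;  Δφ = +0.3910 rad,  Δλ = -1.6563 rad
q = Δφ/Δψ = 0.9913
d = R·√(Δφ² + q²Δλ²) = 6360·1.68773 = 10734 km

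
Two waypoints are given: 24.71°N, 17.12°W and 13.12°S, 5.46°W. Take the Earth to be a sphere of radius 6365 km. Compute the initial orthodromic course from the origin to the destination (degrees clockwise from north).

θ = atan2( sin Δλ·cos φ₂ ,  cos φ₁ sin φ₂ − sin φ₁ cos φ₂ cos Δλ )
  = atan2(+0.1968, -0.6049) = 161.98°

162.0°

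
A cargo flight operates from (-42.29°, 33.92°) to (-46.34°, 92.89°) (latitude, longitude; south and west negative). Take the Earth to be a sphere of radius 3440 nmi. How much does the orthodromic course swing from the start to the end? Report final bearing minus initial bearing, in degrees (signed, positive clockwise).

-43.1°

At departure: θ₁ = atan2(sin Δλ cos φ₂, cos φ₁ sin φ₂ − sin φ₁ cos φ₂ cos Δλ) = 116.56°
At arrival: θ₂ = atan2(sin Δλ cos φ₁, −cos φ₂ sin φ₁ + sin φ₂ cos φ₁ cos Δλ) = 73.42°
Δθ = θ₂ − θ₁ = -43.1°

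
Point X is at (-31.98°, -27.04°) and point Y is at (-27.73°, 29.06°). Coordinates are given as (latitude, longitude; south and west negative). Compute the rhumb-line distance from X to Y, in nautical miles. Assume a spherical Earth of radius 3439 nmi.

2930 nmi

Δψ = ln[tan(π/4+φ₂/2)/tan(π/4+φ₁/2)] = +0.0856;  Δφ = +0.0742 rad,  Δλ = +0.9791 rad
q = Δφ/Δψ = 0.8670
d = R·√(Δφ² + q²Δλ²) = 3439·0.85210 = 2930 nmi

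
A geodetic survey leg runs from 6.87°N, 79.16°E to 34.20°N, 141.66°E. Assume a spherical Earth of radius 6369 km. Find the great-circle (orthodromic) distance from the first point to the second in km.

7057 km

cos σ = sin φ₁ sin φ₂ + cos φ₁ cos φ₂ cos Δλ
      = sin(6.87°)sin(34.20°) + cos(6.87°)cos(34.20°)cos(62.50°) = 0.4464
σ = 63.487° → d = Rσ = 6369·1.10806 = 7057 km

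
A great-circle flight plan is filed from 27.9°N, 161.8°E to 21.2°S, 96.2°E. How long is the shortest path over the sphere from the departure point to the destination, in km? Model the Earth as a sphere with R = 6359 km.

8895 km

Haversine: a = sin²(Δφ/2)+cos φ₁ cos φ₂ sin²(Δλ/2) = 0.41442;  σ = 2·atan2(√a,√(1−a))
σ = 80.144° → d = Rσ = 6359·1.39878 = 8895 km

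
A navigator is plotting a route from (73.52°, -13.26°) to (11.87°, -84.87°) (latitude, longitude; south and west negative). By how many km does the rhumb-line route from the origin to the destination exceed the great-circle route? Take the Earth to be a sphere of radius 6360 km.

Great circle: cos σ = sin φ₁ sin φ₂ + cos φ₁ cos φ₂ cos Δλ,  σ = 1.2820 rad → d_gc = 8153.3 km
Rhumb line: Δψ = -1.7236, q = Δφ/Δψ = 0.6243, d_rh = R√(Δφ²+q²Δλ²) = 8453.1 km
Excess = 8453.1 − 8153.3 = 299.8 ≈ 300 km

300 km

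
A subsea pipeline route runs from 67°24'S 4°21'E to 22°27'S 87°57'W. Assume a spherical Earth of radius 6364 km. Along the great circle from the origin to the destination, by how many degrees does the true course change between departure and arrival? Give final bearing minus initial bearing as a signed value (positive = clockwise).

+77.0°

At departure: θ₁ = atan2(sin Δλ cos φ₂, cos φ₁ sin φ₂ − sin φ₁ cos φ₂ cos Δλ) = 258.91°
At arrival: θ₂ = atan2(sin Δλ cos φ₁, −cos φ₂ sin φ₁ + sin φ₂ cos φ₁ cos Δλ) = 335.92°
Δθ = θ₂ − θ₁ = +77.0°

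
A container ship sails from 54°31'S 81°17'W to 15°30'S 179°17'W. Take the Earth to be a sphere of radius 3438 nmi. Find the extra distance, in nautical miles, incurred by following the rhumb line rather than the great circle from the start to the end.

266 nmi

Great circle: cos σ = sin φ₁ sin φ₂ + cos φ₁ cos φ₂ cos Δλ,  σ = 1.4306 rad → d_gc = 4918.3 nmi
Rhumb line: Δψ = +0.8657, q = Δφ/Δψ = 0.7866, d_rh = R√(Δφ²+q²Δλ²) = 5184.2 nmi
Excess = 5184.2 − 4918.3 = 265.9 ≈ 266 nmi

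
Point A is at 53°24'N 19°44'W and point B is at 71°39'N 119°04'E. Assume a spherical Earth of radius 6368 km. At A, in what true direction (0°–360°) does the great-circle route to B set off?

15.3°

N = sin Δλ·cos φ₂ = +0.2074;  D = cos φ₁ sin φ₂ − sin φ₁ cos φ₂ cos Δλ = +0.7561
initial course = atan2(N, D) = 15.34°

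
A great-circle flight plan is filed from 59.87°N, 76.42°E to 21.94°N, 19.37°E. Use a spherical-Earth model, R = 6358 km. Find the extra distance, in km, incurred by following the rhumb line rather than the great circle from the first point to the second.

122 km

Great circle: cos σ = sin φ₁ sin φ₂ + cos φ₁ cos φ₂ cos Δλ,  σ = 0.9565 rad → d_gc = 6081.3 km
Rhumb line: Δψ = -0.9198, q = Δφ/Δψ = 0.7197, d_rh = R√(Δφ²+q²Δλ²) = 6203.0 km
Excess = 6203.0 − 6081.3 = 121.7 ≈ 122 km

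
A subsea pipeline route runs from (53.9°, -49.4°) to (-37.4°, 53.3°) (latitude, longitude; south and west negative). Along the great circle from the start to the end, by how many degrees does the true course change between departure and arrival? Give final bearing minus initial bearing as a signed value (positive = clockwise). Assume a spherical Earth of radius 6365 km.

+28.8°

Initial bearing θ₁ = atan2(sin Δλ cos φ₂, cos φ₁ sin φ₂ − sin φ₁ cos φ₂ cos Δλ) = 105.63°
Final bearing θ₂ = (initial bearing from the destination back to the start) + 180° = 134.42°
Δθ = θ₂ − θ₁ = +28.8°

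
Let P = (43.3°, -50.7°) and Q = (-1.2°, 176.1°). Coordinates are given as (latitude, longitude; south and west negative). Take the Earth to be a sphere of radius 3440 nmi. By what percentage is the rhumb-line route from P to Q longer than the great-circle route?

Great circle: σ = 2.1088 rad → d_gc = Rσ = 7254.4 nmi
Rhumb: Δφ = -0.7767, Δλ = -2.3248, Δψ = -0.8610, q = Δφ/Δψ = 0.9021 → d_rh = R√(Δφ²+q²Δλ²) = 7693.1 nmi
Excess = (7693.1 − 7254.4) / 7254.4 = 438.7 / 7254.4 = 6.047% ≈ 6.0%

6.0%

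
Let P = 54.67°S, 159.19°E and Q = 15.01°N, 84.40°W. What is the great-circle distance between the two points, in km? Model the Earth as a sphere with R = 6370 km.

13049 km

Haversine: a = sin²(Δφ/2)+cos φ₁ cos φ₂ sin²(Δλ/2) = 0.72987;  σ = 2·atan2(√a,√(1−a))
σ = 117.370° → d = Rσ = 6370·2.04849 = 13049 km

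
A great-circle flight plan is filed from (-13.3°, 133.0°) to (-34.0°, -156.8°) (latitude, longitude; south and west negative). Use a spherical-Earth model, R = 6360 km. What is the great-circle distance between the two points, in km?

cos σ = sin φ₁ sin φ₂ + cos φ₁ cos φ₂ cos Δλ
      = sin(-13.30°)sin(-34.00°) + cos(-13.30°)cos(-34.00°)cos(70.20°) = 0.4019
σ = 66.301° → d = Rσ = 6360·1.15717 = 7360 km

7360 km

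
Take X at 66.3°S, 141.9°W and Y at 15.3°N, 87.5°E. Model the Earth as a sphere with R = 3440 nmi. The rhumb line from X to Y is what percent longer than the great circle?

Great circle: σ = 2.0874 rad → d_gc = Rσ = 7180.6 nmi
Rhumb: Δφ = +1.4242, Δλ = -2.2794, Δψ = +1.8318, q = Δφ/Δψ = 0.7775 → d_rh = R√(Δφ²+q²Δλ²) = 7821.1 nmi
Excess = (7821.1 − 7180.6) / 7180.6 = 640.5 / 7180.6 = 8.92% ≈ 8.9%

8.9%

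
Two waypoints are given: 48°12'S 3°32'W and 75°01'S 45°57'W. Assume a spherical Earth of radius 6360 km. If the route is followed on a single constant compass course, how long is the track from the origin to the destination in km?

Rhumb course C = atan2(Δλ, Δψ) with Δψ = ln[tan(π/4+φ₂/2)/tan(π/4+φ₁/2)] = -1.0660, Δλ = -0.7403 → C = 214.78°
d = R·|Δφ| / |cos C| = 6360·0.46804 / 0.82136 = 3624 km

3624 km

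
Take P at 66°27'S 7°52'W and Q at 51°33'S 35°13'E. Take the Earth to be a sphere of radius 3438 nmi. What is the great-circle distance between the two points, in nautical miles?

Haversine: a = sin²(Δφ/2)+cos φ₁ cos φ₂ sin²(Δλ/2) = 0.05031;  σ = 2·atan2(√a,√(1−a))
σ = 25.923° → d = Rσ = 3438·0.45244 = 1555 nmi

1555 nmi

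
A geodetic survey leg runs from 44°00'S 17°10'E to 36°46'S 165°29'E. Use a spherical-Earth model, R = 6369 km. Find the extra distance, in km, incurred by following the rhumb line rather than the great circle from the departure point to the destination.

2084 km

Great circle: cos σ = sin φ₁ sin φ₂ + cos φ₁ cos φ₂ cos Δλ,  σ = 1.6454 rad → d_gc = 10479.8 km
Rhumb line: Δψ = +0.1660, q = Δφ/Δψ = 0.7605, d_rh = R√(Δφ²+q²Δλ²) = 12563.8 km
Excess = 12563.8 − 10479.8 = 2084.0 ≈ 2084 km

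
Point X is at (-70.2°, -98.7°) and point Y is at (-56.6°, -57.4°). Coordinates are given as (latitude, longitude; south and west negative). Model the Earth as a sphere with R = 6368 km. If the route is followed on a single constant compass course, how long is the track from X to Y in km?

2516 km

Δψ = ln[tan(π/4+φ₂/2)/tan(π/4+φ₁/2)] = +0.5417;  Δφ = +0.2374 rad,  Δλ = +0.7208 rad
q = Δφ/Δψ = 0.4381
d = R·√(Δφ² + q²Δλ²) = 6368·0.39508 = 2516 km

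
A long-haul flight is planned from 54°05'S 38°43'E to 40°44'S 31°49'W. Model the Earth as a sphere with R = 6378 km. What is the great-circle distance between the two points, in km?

cos σ = sin φ₁ sin φ₂ + cos φ₁ cos φ₂ cos Δλ
      = sin(-54.08°)sin(-40.73°) + cos(-54.08°)cos(-40.73°)cos(-70.53°) = 0.6766
σ = 47.421° → d = Rσ = 6378·0.82765 = 5279 km

5279 km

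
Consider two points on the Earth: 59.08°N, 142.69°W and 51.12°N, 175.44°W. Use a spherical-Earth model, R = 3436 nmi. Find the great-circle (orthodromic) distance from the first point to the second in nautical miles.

1205 nmi

cos σ = sin φ₁ sin φ₂ + cos φ₁ cos φ₂ cos Δλ
      = sin(59.08°)sin(51.12°) + cos(59.08°)cos(51.12°)cos(-32.75°) = 0.9391
σ = 20.100° → d = Rσ = 3436·0.35081 = 1205 nmi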